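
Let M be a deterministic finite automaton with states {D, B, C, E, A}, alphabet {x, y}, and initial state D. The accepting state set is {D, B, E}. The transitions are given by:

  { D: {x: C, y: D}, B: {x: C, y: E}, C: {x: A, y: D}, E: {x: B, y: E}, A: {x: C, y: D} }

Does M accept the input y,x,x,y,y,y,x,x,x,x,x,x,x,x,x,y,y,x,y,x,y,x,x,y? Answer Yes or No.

Trace: D -y-> D -x-> C -x-> A -y-> D -y-> D -y-> D -x-> C -x-> A -x-> C -x-> A -x-> C -x-> A -x-> C -x-> A -x-> C -y-> D -y-> D -x-> C -y-> D -x-> C -y-> D -x-> C -x-> A -y-> D
End state D is accepting.

Yes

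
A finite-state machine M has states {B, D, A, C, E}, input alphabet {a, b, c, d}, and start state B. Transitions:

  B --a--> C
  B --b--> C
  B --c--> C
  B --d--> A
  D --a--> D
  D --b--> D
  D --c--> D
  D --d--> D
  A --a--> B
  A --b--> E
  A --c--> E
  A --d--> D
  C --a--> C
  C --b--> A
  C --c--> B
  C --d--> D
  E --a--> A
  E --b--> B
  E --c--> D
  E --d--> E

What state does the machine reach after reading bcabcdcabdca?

D

B → C → B → C → A → E → E → D → D → D → D → D → D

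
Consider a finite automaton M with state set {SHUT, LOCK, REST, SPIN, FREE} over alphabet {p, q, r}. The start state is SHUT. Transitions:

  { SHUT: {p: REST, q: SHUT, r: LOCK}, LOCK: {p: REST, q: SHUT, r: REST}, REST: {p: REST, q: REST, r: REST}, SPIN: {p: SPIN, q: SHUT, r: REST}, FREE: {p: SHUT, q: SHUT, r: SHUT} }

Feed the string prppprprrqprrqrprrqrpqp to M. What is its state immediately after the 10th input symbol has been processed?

REST

SHUT → REST → REST → REST → REST → REST → REST → REST → REST → REST → REST
After 10 symbols: REST.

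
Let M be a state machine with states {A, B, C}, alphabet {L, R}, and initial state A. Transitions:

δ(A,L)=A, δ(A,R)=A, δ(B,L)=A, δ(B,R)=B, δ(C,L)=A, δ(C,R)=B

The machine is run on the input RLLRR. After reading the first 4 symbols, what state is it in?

start at A
read 'R': A → A
read 'L': A → A
read 'L': A → A
read 'R': A → A
After 4 symbols: A.

A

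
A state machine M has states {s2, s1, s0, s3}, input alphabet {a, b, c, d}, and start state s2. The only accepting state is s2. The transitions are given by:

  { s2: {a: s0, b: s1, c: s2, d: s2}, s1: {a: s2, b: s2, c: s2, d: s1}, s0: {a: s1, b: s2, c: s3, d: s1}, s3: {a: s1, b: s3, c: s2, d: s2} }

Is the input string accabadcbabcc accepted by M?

Trace: s2 -a-> s0 -c-> s3 -c-> s2 -a-> s0 -b-> s2 -a-> s0 -d-> s1 -c-> s2 -b-> s1 -a-> s2 -b-> s1 -c-> s2 -c-> s2
End state s2 is accepting.

Yes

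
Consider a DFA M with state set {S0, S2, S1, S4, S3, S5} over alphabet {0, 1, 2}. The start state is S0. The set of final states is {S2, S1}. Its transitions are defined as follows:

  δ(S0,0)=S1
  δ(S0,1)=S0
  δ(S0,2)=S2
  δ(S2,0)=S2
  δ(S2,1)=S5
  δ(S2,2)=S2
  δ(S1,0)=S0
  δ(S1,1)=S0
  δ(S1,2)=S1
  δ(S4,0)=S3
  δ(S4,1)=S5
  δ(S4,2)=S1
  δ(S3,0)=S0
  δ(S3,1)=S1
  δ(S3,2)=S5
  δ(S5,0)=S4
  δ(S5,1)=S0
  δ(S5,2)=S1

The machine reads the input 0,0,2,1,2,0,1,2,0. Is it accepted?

Yes

Trace: S0 -0-> S1 -0-> S0 -2-> S2 -1-> S5 -2-> S1 -0-> S0 -1-> S0 -2-> S2 -0-> S2
End state S2 is accepting.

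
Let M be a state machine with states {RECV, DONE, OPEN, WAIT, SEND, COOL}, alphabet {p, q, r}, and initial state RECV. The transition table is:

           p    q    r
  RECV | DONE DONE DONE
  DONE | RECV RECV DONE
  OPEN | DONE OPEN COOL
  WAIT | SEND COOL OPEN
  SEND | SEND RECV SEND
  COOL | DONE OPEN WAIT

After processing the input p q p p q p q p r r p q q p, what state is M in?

start at RECV
read 'p': RECV → DONE
read 'q': DONE → RECV
read 'p': RECV → DONE
read 'p': DONE → RECV
read 'q': RECV → DONE
read 'p': DONE → RECV
read 'q': RECV → DONE
read 'p': DONE → RECV
read 'r': RECV → DONE
read 'r': DONE → DONE
read 'p': DONE → RECV
read 'q': RECV → DONE
read 'q': DONE → RECV
read 'p': RECV → DONE

DONE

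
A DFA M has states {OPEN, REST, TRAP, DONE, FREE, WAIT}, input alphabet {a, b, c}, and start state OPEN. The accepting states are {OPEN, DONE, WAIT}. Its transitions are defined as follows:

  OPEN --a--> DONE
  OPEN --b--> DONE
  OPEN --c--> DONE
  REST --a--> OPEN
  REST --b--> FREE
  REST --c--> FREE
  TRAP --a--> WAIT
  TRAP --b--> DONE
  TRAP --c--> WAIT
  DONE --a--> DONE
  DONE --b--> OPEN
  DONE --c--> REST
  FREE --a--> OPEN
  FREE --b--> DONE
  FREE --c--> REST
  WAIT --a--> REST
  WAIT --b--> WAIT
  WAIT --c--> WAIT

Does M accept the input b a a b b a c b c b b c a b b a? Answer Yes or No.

Yes

OPEN → DONE → DONE → DONE → OPEN → DONE → DONE → REST → FREE → REST → FREE → DONE → REST → OPEN → DONE → OPEN → DONE
End state DONE is accepting.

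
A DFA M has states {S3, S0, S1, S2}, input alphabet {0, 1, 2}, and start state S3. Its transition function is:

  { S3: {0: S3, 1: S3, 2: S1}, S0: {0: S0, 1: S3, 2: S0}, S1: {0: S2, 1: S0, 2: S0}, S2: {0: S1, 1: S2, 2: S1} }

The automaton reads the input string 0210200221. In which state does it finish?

Trace: S3 -0-> S3 -2-> S1 -1-> S0 -0-> S0 -2-> S0 -0-> S0 -0-> S0 -2-> S0 -2-> S0 -1-> S3

S3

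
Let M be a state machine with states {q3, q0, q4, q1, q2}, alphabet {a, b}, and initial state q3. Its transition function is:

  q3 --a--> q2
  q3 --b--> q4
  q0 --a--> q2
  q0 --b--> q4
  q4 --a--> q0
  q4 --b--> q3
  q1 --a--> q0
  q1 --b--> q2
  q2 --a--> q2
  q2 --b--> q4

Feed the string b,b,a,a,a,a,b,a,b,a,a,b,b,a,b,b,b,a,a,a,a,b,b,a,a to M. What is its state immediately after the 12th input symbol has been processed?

Trace: q3 -b-> q4 -b-> q3 -a-> q2 -a-> q2 -a-> q2 -a-> q2 -b-> q4 -a-> q0 -b-> q4 -a-> q0 -a-> q2 -b-> q4
After 12 symbols: q4.

q4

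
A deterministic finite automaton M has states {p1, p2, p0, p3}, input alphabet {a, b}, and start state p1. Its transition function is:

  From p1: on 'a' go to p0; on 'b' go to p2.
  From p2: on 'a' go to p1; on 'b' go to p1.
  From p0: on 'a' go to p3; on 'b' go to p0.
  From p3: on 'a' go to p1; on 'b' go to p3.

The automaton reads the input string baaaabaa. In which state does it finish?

start at p1
read 'b': p1 → p2
read 'a': p2 → p1
read 'a': p1 → p0
read 'a': p0 → p3
read 'a': p3 → p1
read 'b': p1 → p2
read 'a': p2 → p1
read 'a': p1 → p0

p0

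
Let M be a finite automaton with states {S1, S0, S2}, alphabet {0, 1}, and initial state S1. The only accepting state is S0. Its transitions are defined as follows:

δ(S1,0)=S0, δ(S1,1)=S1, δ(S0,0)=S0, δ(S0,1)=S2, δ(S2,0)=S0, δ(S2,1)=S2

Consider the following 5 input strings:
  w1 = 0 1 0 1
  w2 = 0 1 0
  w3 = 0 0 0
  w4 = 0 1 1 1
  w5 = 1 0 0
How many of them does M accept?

w1:
  start at S1
  read '0': S1 → S0
  read '1': S0 → S2
  read '0': S2 → S0
  read '1': S0 → S2
  end S2, rejected
w2:
  start at S1
  read '0': S1 → S0
  read '1': S0 → S2
  read '0': S2 → S0
  end S0, accepted
w3:
  start at S1
  read '0': S1 → S0
  read '0': S0 → S0
  read '0': S0 → S0
  end S0, accepted
w4:
  start at S1
  read '0': S1 → S0
  read '1': S0 → S2
  read '1': S2 → S2
  read '1': S2 → S2
  end S2, rejected
w5:
  start at S1
  read '1': S1 → S1
  read '0': S1 → S0
  read '0': S0 → S0
  end S0, accepted

3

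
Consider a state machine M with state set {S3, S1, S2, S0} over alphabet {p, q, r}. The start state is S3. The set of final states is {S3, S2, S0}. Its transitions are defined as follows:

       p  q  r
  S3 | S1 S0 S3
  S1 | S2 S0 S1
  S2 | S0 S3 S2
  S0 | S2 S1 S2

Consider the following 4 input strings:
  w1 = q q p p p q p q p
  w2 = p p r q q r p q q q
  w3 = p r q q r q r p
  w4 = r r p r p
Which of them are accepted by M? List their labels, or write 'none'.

w1:
  start at S3
  read 'q': S3 → S0
  read 'q': S0 → S1
  read 'p': S1 → S2
  read 'p': S2 → S0
  read 'p': S0 → S2
  read 'q': S2 → S3
  read 'p': S3 → S1
  read 'q': S1 → S0
  read 'p': S0 → S2
  end S2, accepted
w2:
  start at S3
  read 'p': S3 → S1
  read 'p': S1 → S2
  read 'r': S2 → S2
  read 'q': S2 → S3
  read 'q': S3 → S0
  read 'r': S0 → S2
  read 'p': S2 → S0
  read 'q': S0 → S1
  read 'q': S1 → S0
  read 'q': S0 → S1
  end S1, rejected
w3:
  start at S3
  read 'p': S3 → S1
  read 'r': S1 → S1
  read 'q': S1 → S0
  read 'q': S0 → S1
  read 'r': S1 → S1
  read 'q': S1 → S0
  read 'r': S0 → S2
  read 'p': S2 → S0
  end S0, accepted
w4:
  start at S3
  read 'r': S3 → S3
  read 'r': S3 → S3
  read 'p': S3 → S1
  read 'r': S1 → S1
  read 'p': S1 → S2
  end S2, accepted

w1, w3, w4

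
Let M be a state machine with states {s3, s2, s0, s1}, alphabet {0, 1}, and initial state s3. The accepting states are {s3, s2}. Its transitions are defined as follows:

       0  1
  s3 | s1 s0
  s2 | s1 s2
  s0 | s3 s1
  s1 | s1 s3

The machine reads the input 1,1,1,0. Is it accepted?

s3 → s0 → s1 → s3 → s1
End state s1 is not accepting.

No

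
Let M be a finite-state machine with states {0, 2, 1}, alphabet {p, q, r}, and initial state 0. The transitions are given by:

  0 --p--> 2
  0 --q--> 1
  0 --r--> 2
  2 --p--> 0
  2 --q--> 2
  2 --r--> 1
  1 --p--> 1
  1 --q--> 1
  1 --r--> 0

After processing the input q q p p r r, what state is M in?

Trace: 0 -q-> 1 -q-> 1 -p-> 1 -p-> 1 -r-> 0 -r-> 2

2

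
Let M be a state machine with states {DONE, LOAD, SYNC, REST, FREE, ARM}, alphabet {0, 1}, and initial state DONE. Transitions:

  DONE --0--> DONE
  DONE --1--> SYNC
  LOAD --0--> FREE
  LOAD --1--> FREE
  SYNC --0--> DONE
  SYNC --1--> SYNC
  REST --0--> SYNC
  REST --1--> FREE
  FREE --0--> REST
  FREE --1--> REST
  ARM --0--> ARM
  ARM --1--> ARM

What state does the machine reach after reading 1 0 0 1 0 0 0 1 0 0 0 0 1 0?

DONE

start at DONE
read '1': DONE → SYNC
read '0': SYNC → DONE
read '0': DONE → DONE
read '1': DONE → SYNC
read '0': SYNC → DONE
read '0': DONE → DONE
read '0': DONE → DONE
read '1': DONE → SYNC
read '0': SYNC → DONE
read '0': DONE → DONE
read '0': DONE → DONE
read '0': DONE → DONE
read '1': DONE → SYNC
read '0': SYNC → DONE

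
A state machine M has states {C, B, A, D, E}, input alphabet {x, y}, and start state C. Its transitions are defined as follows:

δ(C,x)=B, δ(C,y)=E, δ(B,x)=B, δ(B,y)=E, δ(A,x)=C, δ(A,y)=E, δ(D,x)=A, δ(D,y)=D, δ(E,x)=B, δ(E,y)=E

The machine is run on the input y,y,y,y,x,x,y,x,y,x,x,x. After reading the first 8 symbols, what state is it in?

B

start at C
read 'y': C → E
read 'y': E → E
read 'y': E → E
read 'y': E → E
read 'x': E → B
read 'x': B → B
read 'y': B → E
read 'x': E → B
After 8 symbols: B.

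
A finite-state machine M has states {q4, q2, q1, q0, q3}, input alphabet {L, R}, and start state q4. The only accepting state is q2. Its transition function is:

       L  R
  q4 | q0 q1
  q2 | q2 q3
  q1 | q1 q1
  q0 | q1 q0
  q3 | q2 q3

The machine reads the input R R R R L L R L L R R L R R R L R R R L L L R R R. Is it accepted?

No

Trace: q4 -R-> q1 -R-> q1 -R-> q1 -R-> q1 -L-> q1 -L-> q1 -R-> q1 -L-> q1 -L-> q1 -R-> q1 -R-> q1 -L-> q1 -R-> q1 -R-> q1 -R-> q1 -L-> q1 -R-> q1 -R-> q1 -R-> q1 -L-> q1 -L-> q1 -L-> q1 -R-> q1 -R-> q1 -R-> q1
End state q1 is not accepting.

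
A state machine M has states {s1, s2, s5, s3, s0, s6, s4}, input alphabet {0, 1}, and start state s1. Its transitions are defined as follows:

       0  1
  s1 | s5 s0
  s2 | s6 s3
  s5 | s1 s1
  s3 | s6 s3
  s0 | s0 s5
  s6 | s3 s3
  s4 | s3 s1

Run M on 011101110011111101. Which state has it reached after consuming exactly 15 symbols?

s5

s1 → s5 → s1 → s0 → s5 → s1 → s0 → s5 → s1 → s5 → s1 → s0 → s5 → s1 → s0 → s5
After 15 symbols: s5.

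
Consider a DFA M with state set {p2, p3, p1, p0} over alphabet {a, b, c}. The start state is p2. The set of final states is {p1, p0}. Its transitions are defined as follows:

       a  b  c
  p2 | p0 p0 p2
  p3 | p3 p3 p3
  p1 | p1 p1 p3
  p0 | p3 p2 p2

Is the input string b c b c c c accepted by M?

Trace: p2 -b-> p0 -c-> p2 -b-> p0 -c-> p2 -c-> p2 -c-> p2
End state p2 is not accepting.

No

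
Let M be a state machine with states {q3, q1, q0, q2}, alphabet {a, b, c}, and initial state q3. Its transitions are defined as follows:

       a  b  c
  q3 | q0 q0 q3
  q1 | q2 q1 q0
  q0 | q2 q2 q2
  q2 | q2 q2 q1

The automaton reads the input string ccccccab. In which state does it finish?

q2

Trace: q3 -c-> q3 -c-> q3 -c-> q3 -c-> q3 -c-> q3 -c-> q3 -a-> q0 -b-> q2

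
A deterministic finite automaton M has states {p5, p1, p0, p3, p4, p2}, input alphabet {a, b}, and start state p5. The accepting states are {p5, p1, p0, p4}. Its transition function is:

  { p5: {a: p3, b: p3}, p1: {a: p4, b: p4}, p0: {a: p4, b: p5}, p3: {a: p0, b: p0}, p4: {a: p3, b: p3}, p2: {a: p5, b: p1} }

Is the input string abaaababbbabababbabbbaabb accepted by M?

start at p5
read 'a': p5 → p3
read 'b': p3 → p0
read 'a': p0 → p4
read 'a': p4 → p3
read 'a': p3 → p0
read 'b': p0 → p5
read 'a': p5 → p3
read 'b': p3 → p0
read 'b': p0 → p5
read 'b': p5 → p3
read 'a': p3 → p0
read 'b': p0 → p5
read 'a': p5 → p3
read 'b': p3 → p0
read 'a': p0 → p4
read 'b': p4 → p3
read 'b': p3 → p0
read 'a': p0 → p4
read 'b': p4 → p3
read 'b': p3 → p0
read 'b': p0 → p5
read 'a': p5 → p3
read 'a': p3 → p0
read 'b': p0 → p5
read 'b': p5 → p3
End state p3 is not accepting.

No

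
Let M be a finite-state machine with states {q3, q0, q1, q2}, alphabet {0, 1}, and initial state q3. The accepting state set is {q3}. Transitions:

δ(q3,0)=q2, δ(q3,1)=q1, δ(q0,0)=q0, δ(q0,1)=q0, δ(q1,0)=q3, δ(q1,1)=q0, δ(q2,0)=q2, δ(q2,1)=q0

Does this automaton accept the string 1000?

start at q3
read '1': q3 → q1
read '0': q1 → q3
read '0': q3 → q2
read '0': q2 → q2
End state q2 is not accepting.

No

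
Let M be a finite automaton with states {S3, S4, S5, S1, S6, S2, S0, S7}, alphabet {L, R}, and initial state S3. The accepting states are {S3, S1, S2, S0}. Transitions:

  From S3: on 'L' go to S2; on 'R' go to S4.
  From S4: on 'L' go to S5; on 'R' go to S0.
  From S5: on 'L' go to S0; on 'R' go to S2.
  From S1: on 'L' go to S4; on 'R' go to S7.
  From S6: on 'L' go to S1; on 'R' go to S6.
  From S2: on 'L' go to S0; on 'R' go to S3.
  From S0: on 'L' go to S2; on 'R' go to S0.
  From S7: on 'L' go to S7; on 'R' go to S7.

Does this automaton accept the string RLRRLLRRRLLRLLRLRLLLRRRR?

Trace: S3 -R-> S4 -L-> S5 -R-> S2 -R-> S3 -L-> S2 -L-> S0 -R-> S0 -R-> S0 -R-> S0 -L-> S2 -L-> S0 -R-> S0 -L-> S2 -L-> S0 -R-> S0 -L-> S2 -R-> S3 -L-> S2 -L-> S0 -L-> S2 -R-> S3 -R-> S4 -R-> S0 -R-> S0
End state S0 is accepting.

Yes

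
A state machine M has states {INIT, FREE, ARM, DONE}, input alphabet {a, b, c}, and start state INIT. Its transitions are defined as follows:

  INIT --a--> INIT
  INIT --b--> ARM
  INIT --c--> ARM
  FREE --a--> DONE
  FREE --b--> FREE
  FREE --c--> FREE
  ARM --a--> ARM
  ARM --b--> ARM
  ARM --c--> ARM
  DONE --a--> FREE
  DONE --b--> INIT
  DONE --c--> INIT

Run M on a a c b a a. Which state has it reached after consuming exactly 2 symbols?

start at INIT
read 'a': INIT → INIT
read 'a': INIT → INIT
After 2 symbols: INIT.

INIT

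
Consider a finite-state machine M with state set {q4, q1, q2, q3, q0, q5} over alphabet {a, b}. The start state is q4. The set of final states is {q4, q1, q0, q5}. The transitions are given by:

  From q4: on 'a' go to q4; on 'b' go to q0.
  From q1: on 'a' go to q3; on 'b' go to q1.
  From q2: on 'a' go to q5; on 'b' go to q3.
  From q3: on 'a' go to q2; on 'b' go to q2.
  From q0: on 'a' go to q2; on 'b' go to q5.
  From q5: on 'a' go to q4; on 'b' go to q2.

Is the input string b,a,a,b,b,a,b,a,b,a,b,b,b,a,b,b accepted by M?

No

q4 → q0 → q2 → q5 → q2 → q3 → q2 → q3 → q2 → q3 → q2 → q3 → q2 → q3 → q2 → q3 → q2
End state q2 is not accepting.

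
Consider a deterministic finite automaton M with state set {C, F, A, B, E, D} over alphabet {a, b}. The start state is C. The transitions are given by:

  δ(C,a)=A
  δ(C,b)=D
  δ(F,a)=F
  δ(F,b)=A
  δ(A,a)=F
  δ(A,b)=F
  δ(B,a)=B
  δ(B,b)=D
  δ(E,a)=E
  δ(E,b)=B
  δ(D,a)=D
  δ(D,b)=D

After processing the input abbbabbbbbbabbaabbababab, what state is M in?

A

start at C
read 'a': C → A
read 'b': A → F
read 'b': F → A
read 'b': A → F
read 'a': F → F
read 'b': F → A
read 'b': A → F
read 'b': F → A
read 'b': A → F
read 'b': F → A
read 'b': A → F
read 'a': F → F
read 'b': F → A
read 'b': A → F
read 'a': F → F
read 'a': F → F
read 'b': F → A
read 'b': A → F
read 'a': F → F
read 'b': F → A
read 'a': A → F
read 'b': F → A
read 'a': A → F
read 'b': F → A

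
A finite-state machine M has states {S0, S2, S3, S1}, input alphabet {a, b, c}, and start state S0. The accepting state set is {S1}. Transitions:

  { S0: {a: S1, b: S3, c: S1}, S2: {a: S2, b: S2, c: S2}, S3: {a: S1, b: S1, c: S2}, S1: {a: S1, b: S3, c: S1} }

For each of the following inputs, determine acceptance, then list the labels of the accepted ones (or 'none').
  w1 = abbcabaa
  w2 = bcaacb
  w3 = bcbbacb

w1: S0 → S1 → S3 → S1 → S1 → S1 → S3 → S1 → S1  → end S1, accepted
w2: S0 → S3 → S2 → S2 → S2 → S2 → S2  → end S2, rejected
w3: S0 → S3 → S2 → S2 → S2 → S2 → S2 → S2  → end S2, rejected

w1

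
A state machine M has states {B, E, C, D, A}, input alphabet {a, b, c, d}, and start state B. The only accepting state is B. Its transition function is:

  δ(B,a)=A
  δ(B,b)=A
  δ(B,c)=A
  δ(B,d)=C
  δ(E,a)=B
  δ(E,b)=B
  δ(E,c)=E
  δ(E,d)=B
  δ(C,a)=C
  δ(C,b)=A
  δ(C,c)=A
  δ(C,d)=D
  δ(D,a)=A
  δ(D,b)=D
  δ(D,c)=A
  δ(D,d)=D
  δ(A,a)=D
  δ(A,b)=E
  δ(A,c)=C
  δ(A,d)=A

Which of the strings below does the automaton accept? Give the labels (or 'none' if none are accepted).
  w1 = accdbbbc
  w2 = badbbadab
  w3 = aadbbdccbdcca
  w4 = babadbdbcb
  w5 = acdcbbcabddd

w1: B → A → C → A → A → E → B → A → C  → end C, rejected
w2: B → A → D → D → D → D → A → A → D → D  → end D, rejected
w3: B → A → D → D → D → D → D → A → C → A → A → C → A → D  → end D, rejected
w4: B → A → D → D → A → A → E → B → A → C → A  → end A, rejected
w5: B → A → C → D → A → E → B → A → D → D → D → D → D  → end D, rejected

none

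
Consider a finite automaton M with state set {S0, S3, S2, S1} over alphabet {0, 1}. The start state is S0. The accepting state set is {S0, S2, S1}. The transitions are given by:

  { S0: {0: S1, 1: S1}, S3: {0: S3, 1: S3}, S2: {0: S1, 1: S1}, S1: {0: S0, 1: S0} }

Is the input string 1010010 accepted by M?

S0 → S1 → S0 → S1 → S0 → S1 → S0 → S1
End state S1 is accepting.

Yes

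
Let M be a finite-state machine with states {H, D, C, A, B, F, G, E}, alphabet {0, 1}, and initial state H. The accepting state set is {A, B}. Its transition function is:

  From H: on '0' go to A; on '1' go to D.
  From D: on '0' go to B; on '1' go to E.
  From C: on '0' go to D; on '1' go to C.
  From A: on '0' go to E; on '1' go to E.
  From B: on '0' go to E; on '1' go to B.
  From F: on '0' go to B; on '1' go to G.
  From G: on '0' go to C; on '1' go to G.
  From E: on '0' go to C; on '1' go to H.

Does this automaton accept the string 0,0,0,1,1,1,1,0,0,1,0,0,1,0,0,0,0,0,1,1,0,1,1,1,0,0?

Trace: H -0-> A -0-> E -0-> C -1-> C -1-> C -1-> C -1-> C -0-> D -0-> B -1-> B -0-> E -0-> C -1-> C -0-> D -0-> B -0-> E -0-> C -0-> D -1-> E -1-> H -0-> A -1-> E -1-> H -1-> D -0-> B -0-> E
End state E is not accepting.

No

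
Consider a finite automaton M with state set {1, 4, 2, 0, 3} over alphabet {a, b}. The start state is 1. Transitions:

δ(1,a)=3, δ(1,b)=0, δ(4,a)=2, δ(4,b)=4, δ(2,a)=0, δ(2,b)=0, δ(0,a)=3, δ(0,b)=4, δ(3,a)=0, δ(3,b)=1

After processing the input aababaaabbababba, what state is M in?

Trace: 1 -a-> 3 -a-> 0 -b-> 4 -a-> 2 -b-> 0 -a-> 3 -a-> 0 -a-> 3 -b-> 1 -b-> 0 -a-> 3 -b-> 1 -a-> 3 -b-> 1 -b-> 0 -a-> 3

3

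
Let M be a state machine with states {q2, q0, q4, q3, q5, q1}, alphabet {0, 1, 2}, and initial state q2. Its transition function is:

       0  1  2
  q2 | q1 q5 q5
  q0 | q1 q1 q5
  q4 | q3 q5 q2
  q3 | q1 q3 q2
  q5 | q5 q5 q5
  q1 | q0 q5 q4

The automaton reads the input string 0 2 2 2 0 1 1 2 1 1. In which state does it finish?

q5

q2 → q1 → q4 → q2 → q5 → q5 → q5 → q5 → q5 → q5 → q5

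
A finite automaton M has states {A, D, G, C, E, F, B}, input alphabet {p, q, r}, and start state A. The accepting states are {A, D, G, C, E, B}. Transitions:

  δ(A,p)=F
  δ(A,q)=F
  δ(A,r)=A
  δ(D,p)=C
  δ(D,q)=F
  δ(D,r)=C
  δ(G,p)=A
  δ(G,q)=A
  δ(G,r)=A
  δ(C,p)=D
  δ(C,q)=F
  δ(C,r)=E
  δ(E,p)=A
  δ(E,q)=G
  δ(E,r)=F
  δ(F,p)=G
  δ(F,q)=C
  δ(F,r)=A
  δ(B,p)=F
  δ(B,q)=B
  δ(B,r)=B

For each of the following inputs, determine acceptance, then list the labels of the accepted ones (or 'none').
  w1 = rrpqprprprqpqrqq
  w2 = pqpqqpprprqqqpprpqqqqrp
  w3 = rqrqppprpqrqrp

w1

w1: A → A → A → F → C → D → C → D → C → D → C → F → G → A → A → F → C  → end C, accepted
w2: A → F → C → D → F → C → D → C → E → A → A → F → C → F → G → A → A → F → C → F → C → F → A → F  → end F, rejected
w3: A → A → F → A → F → G → A → F → A → F → C → E → G → A → F  → end F, rejected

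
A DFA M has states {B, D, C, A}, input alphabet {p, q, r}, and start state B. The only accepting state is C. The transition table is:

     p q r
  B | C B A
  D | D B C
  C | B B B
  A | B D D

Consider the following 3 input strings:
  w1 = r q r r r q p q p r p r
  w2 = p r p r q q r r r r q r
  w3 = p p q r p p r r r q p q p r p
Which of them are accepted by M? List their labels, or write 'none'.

w3

w1: Trace: B -r-> A -q-> D -r-> C -r-> B -r-> A -q-> D -p-> D -q-> B -p-> C -r-> B -p-> C -r-> B  → end B, rejected
w2: Trace: B -p-> C -r-> B -p-> C -r-> B -q-> B -q-> B -r-> A -r-> D -r-> C -r-> B -q-> B -r-> A  → end A, rejected
w3: Trace: B -p-> C -p-> B -q-> B -r-> A -p-> B -p-> C -r-> B -r-> A -r-> D -q-> B -p-> C -q-> B -p-> C -r-> B -p-> C  → end C, accepted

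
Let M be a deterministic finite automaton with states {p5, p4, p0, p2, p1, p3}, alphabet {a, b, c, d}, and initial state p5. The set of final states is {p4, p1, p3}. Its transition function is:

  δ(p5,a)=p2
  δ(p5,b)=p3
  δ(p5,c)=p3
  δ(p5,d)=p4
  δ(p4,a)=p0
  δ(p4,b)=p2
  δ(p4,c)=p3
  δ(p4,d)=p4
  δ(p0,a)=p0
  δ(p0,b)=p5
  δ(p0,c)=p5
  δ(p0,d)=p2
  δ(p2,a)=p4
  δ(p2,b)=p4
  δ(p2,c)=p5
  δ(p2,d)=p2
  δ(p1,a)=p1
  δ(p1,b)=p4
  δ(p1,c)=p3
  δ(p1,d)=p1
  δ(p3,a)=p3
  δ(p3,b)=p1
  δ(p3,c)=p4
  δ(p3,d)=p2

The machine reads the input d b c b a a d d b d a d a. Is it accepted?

p5 → p4 → p2 → p5 → p3 → p3 → p3 → p2 → p2 → p4 → p4 → p0 → p2 → p4
End state p4 is accepting.

Yes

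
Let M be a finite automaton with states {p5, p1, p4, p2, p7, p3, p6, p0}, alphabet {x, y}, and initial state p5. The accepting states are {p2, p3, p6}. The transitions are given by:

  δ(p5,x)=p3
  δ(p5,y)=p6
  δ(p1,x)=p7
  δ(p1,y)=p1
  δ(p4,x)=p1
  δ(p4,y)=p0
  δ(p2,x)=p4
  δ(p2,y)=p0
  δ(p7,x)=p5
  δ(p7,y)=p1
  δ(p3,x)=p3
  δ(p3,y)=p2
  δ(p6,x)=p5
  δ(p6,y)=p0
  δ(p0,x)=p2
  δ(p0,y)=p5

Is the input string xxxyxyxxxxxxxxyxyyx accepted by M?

start at p5
read 'x': p5 → p3
read 'x': p3 → p3
read 'x': p3 → p3
read 'y': p3 → p2
read 'x': p2 → p4
read 'y': p4 → p0
read 'x': p0 → p2
read 'x': p2 → p4
read 'x': p4 → p1
read 'x': p1 → p7
read 'x': p7 → p5
read 'x': p5 → p3
read 'x': p3 → p3
read 'x': p3 → p3
read 'y': p3 → p2
read 'x': p2 → p4
read 'y': p4 → p0
read 'y': p0 → p5
read 'x': p5 → p3
End state p3 is accepting.

Yes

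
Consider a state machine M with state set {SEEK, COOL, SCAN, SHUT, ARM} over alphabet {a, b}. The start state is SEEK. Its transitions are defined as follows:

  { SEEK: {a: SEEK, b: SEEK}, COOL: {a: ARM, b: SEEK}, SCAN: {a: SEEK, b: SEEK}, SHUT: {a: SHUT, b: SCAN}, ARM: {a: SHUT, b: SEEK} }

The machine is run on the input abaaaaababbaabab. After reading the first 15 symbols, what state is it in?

start at SEEK
read 'a': SEEK → SEEK
read 'b': SEEK → SEEK
read 'a': SEEK → SEEK
read 'a': SEEK → SEEK
read 'a': SEEK → SEEK
read 'a': SEEK → SEEK
read 'a': SEEK → SEEK
read 'b': SEEK → SEEK
read 'a': SEEK → SEEK
read 'b': SEEK → SEEK
read 'b': SEEK → SEEK
read 'a': SEEK → SEEK
read 'a': SEEK → SEEK
read 'b': SEEK → SEEK
read 'a': SEEK → SEEK
After 15 symbols: SEEK.

SEEK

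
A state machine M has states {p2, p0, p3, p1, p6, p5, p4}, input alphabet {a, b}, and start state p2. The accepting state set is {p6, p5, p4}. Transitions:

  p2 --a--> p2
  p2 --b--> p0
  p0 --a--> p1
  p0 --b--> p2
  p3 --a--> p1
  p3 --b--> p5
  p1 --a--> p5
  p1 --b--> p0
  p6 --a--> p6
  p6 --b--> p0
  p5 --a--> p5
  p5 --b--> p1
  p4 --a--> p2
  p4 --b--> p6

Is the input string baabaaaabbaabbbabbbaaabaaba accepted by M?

Trace: p2 -b-> p0 -a-> p1 -a-> p5 -b-> p1 -a-> p5 -a-> p5 -a-> p5 -a-> p5 -b-> p1 -b-> p0 -a-> p1 -a-> p5 -b-> p1 -b-> p0 -b-> p2 -a-> p2 -b-> p0 -b-> p2 -b-> p0 -a-> p1 -a-> p5 -a-> p5 -b-> p1 -a-> p5 -a-> p5 -b-> p1 -a-> p5
End state p5 is accepting.

Yes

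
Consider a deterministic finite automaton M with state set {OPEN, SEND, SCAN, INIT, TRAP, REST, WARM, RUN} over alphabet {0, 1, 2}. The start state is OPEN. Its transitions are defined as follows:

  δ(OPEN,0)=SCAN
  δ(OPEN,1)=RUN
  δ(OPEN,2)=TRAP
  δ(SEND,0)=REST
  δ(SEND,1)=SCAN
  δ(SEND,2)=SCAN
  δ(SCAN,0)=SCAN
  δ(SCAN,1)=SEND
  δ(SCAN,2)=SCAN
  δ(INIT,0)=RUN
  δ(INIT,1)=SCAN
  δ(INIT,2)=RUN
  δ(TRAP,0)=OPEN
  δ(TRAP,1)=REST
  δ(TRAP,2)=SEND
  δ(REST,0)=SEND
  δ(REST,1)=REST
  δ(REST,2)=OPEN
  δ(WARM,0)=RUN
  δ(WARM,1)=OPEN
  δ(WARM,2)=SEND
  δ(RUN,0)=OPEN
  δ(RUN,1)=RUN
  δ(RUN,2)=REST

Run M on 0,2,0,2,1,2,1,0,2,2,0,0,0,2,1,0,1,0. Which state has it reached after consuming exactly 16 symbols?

REST

Trace: OPEN -0-> SCAN -2-> SCAN -0-> SCAN -2-> SCAN -1-> SEND -2-> SCAN -1-> SEND -0-> REST -2-> OPEN -2-> TRAP -0-> OPEN -0-> SCAN -0-> SCAN -2-> SCAN -1-> SEND -0-> REST
After 16 symbols: REST.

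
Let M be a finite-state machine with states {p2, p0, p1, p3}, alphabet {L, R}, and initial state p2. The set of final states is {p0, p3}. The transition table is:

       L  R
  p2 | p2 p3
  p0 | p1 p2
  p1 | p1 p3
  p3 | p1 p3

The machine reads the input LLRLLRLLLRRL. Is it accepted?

p2 → p2 → p2 → p3 → p1 → p1 → p3 → p1 → p1 → p1 → p3 → p3 → p1
End state p1 is not accepting.

No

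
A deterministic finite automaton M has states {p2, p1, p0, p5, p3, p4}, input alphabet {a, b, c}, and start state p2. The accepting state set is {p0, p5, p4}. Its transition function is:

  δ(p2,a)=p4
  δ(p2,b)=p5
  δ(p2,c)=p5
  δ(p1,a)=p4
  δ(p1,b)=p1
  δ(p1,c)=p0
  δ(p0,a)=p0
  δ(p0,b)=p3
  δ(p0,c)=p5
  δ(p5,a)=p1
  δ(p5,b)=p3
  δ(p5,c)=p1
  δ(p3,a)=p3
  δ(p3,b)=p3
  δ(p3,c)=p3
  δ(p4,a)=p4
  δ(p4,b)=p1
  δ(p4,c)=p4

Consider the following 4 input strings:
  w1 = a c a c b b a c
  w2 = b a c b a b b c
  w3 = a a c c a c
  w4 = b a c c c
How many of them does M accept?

2

w1:
  start at p2
  read 'a': p2 → p4
  read 'c': p4 → p4
  read 'a': p4 → p4
  read 'c': p4 → p4
  read 'b': p4 → p1
  read 'b': p1 → p1
  read 'a': p1 → p4
  read 'c': p4 → p4
  end p4, accepted
w2:
  start at p2
  read 'b': p2 → p5
  read 'a': p5 → p1
  read 'c': p1 → p0
  read 'b': p0 → p3
  read 'a': p3 → p3
  read 'b': p3 → p3
  read 'b': p3 → p3
  read 'c': p3 → p3
  end p3, rejected
w3:
  start at p2
  read 'a': p2 → p4
  read 'a': p4 → p4
  read 'c': p4 → p4
  read 'c': p4 → p4
  read 'a': p4 → p4
  read 'c': p4 → p4
  end p4, accepted
w4:
  start at p2
  read 'b': p2 → p5
  read 'a': p5 → p1
  read 'c': p1 → p0
  read 'c': p0 → p5
  read 'c': p5 → p1
  end p1, rejected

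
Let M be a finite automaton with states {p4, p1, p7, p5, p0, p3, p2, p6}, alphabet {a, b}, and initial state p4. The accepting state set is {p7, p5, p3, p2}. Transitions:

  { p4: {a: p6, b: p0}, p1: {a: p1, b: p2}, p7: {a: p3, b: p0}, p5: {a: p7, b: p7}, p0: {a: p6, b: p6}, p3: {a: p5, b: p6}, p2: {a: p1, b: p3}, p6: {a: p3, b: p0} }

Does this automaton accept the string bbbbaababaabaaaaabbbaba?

Yes

start at p4
read 'b': p4 → p0
read 'b': p0 → p6
read 'b': p6 → p0
read 'b': p0 → p6
read 'a': p6 → p3
read 'a': p3 → p5
read 'b': p5 → p7
read 'a': p7 → p3
read 'b': p3 → p6
read 'a': p6 → p3
read 'a': p3 → p5
read 'b': p5 → p7
read 'a': p7 → p3
read 'a': p3 → p5
read 'a': p5 → p7
read 'a': p7 → p3
read 'a': p3 → p5
read 'b': p5 → p7
read 'b': p7 → p0
read 'b': p0 → p6
read 'a': p6 → p3
read 'b': p3 → p6
read 'a': p6 → p3
End state p3 is accepting.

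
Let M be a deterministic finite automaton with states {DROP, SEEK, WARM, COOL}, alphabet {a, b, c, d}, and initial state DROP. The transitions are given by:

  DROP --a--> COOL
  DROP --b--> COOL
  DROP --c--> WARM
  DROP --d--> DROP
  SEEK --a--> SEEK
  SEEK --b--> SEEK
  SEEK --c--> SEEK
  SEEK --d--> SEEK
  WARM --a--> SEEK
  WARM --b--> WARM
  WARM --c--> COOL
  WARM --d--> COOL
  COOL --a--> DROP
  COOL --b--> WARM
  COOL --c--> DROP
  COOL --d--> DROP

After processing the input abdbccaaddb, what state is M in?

start at DROP
read 'a': DROP → COOL
read 'b': COOL → WARM
read 'd': WARM → COOL
read 'b': COOL → WARM
read 'c': WARM → COOL
read 'c': COOL → DROP
read 'a': DROP → COOL
read 'a': COOL → DROP
read 'd': DROP → DROP
read 'd': DROP → DROP
read 'b': DROP → COOL

COOL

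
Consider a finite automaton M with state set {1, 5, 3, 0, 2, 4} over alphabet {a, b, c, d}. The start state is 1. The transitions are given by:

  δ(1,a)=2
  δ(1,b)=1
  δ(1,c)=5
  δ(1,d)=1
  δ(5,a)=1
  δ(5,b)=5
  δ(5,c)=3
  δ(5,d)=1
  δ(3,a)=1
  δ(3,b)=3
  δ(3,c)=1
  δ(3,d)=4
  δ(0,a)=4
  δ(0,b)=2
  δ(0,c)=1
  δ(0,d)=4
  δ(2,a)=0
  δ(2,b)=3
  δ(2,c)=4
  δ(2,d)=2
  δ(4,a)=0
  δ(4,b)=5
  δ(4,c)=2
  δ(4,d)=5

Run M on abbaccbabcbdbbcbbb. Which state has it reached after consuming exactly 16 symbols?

5

Trace: 1 -a-> 2 -b-> 3 -b-> 3 -a-> 1 -c-> 5 -c-> 3 -b-> 3 -a-> 1 -b-> 1 -c-> 5 -b-> 5 -d-> 1 -b-> 1 -b-> 1 -c-> 5 -b-> 5
After 16 symbols: 5.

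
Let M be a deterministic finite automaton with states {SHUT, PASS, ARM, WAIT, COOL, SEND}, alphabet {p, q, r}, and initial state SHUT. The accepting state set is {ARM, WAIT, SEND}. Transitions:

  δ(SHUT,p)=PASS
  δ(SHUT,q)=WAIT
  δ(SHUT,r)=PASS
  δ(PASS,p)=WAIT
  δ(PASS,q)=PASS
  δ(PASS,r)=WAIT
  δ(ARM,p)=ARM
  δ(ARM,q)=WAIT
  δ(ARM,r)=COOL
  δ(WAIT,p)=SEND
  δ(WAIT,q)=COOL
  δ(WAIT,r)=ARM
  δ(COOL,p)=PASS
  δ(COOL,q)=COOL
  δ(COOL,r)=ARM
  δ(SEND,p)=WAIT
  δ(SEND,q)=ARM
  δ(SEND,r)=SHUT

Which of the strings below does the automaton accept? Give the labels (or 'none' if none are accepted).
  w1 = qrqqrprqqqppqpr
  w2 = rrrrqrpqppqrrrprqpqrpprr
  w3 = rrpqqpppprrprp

w1, w3

w1:
  start at SHUT
  read 'q': SHUT → WAIT
  read 'r': WAIT → ARM
  read 'q': ARM → WAIT
  read 'q': WAIT → COOL
  read 'r': COOL → ARM
  read 'p': ARM → ARM
  read 'r': ARM → COOL
  read 'q': COOL → COOL
  read 'q': COOL → COOL
  read 'q': COOL → COOL
  read 'p': COOL → PASS
  read 'p': PASS → WAIT
  read 'q': WAIT → COOL
  read 'p': COOL → PASS
  read 'r': PASS → WAIT
  end WAIT, accepted
w2:
  start at SHUT
  read 'r': SHUT → PASS
  read 'r': PASS → WAIT
  read 'r': WAIT → ARM
  read 'r': ARM → COOL
  read 'q': COOL → COOL
  read 'r': COOL → ARM
  read 'p': ARM → ARM
  read 'q': ARM → WAIT
  read 'p': WAIT → SEND
  read 'p': SEND → WAIT
  read 'q': WAIT → COOL
  read 'r': COOL → ARM
  read 'r': ARM → COOL
  read 'r': COOL → ARM
  read 'p': ARM → ARM
  read 'r': ARM → COOL
  read 'q': COOL → COOL
  read 'p': COOL → PASS
  read 'q': PASS → PASS
  read 'r': PASS → WAIT
  read 'p': WAIT → SEND
  read 'p': SEND → WAIT
  read 'r': WAIT → ARM
  read 'r': ARM → COOL
  end COOL, rejected
w3:
  start at SHUT
  read 'r': SHUT → PASS
  read 'r': PASS → WAIT
  read 'p': WAIT → SEND
  read 'q': SEND → ARM
  read 'q': ARM → WAIT
  read 'p': WAIT → SEND
  read 'p': SEND → WAIT
  read 'p': WAIT → SEND
  read 'p': SEND → WAIT
  read 'r': WAIT → ARM
  read 'r': ARM → COOL
  read 'p': COOL → PASS
  read 'r': PASS → WAIT
  read 'p': WAIT → SEND
  end SEND, accepted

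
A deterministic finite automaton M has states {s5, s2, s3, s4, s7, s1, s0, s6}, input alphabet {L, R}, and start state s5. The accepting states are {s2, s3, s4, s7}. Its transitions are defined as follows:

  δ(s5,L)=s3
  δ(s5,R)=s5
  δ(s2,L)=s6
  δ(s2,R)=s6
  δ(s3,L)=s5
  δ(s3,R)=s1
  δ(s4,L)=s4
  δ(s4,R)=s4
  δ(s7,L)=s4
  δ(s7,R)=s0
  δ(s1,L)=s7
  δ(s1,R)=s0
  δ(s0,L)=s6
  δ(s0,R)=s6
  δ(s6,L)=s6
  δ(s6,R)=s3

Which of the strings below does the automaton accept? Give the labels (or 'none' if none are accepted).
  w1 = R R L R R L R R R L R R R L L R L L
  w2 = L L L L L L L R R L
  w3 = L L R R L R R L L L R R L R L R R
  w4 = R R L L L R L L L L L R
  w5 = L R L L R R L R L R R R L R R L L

w1:
  start at s5
  read 'R': s5 → s5
  read 'R': s5 → s5
  read 'L': s5 → s3
  read 'R': s3 → s1
  read 'R': s1 → s0
  read 'L': s0 → s6
  read 'R': s6 → s3
  read 'R': s3 → s1
  read 'R': s1 → s0
  read 'L': s0 → s6
  read 'R': s6 → s3
  read 'R': s3 → s1
  read 'R': s1 → s0
  read 'L': s0 → s6
  read 'L': s6 → s6
  read 'R': s6 → s3
  read 'L': s3 → s5
  read 'L': s5 → s3
  end s3, accepted
w2:
  start at s5
  read 'L': s5 → s3
  read 'L': s3 → s5
  read 'L': s5 → s3
  read 'L': s3 → s5
  read 'L': s5 → s3
  read 'L': s3 → s5
  read 'L': s5 → s3
  read 'R': s3 → s1
  read 'R': s1 → s0
  read 'L': s0 → s6
  end s6, rejected
w3:
  start at s5
  read 'L': s5 → s3
  read 'L': s3 → s5
  read 'R': s5 → s5
  read 'R': s5 → s5
  read 'L': s5 → s3
  read 'R': s3 → s1
  read 'R': s1 → s0
  read 'L': s0 → s6
  read 'L': s6 → s6
  read 'L': s6 → s6
  read 'R': s6 → s3
  read 'R': s3 → s1
  read 'L': s1 → s7
  read 'R': s7 → s0
  read 'L': s0 → s6
  read 'R': s6 → s3
  read 'R': s3 → s1
  end s1, rejected
w4:
  start at s5
  read 'R': s5 → s5
  read 'R': s5 → s5
  read 'L': s5 → s3
  read 'L': s3 → s5
  read 'L': s5 → s3
  read 'R': s3 → s1
  read 'L': s1 → s7
  read 'L': s7 → s4
  read 'L': s4 → s4
  read 'L': s4 → s4
  read 'L': s4 → s4
  read 'R': s4 → s4
  end s4, accepted
w5:
  start at s5
  read 'L': s5 → s3
  read 'R': s3 → s1
  read 'L': s1 → s7
  read 'L': s7 → s4
  read 'R': s4 → s4
  read 'R': s4 → s4
  read 'L': s4 → s4
  read 'R': s4 → s4
  read 'L': s4 → s4
  read 'R': s4 → s4
  read 'R': s4 → s4
  read 'R': s4 → s4
  read 'L': s4 → s4
  read 'R': s4 → s4
  read 'R': s4 → s4
  read 'L': s4 → s4
  read 'L': s4 → s4
  end s4, accepted

w1, w4, w5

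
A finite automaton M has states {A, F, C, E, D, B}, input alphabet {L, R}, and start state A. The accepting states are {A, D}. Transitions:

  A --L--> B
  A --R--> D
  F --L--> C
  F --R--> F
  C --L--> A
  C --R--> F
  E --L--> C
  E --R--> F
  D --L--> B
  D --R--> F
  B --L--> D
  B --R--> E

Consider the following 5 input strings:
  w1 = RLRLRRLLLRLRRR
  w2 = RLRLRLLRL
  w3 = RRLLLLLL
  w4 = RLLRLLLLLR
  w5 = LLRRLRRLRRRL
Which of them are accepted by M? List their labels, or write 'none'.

w3

w1: A → D → B → E → C → F → F → C → A → B → E → C → F → F → F  → end F, rejected
w2: A → D → B → E → C → F → C → A → D → B  → end B, rejected
w3: A → D → F → C → A → B → D → B → D  → end D, accepted
w4: A → D → B → D → F → C → A → B → D → B → E  → end E, rejected
w5: A → B → D → F → F → C → F → F → C → F → F → F → C  → end C, rejected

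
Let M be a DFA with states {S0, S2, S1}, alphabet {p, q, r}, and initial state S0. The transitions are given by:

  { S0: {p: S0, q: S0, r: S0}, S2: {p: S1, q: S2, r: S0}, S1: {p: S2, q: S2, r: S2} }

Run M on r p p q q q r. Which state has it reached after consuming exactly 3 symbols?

start at S0
read 'r': S0 → S0
read 'p': S0 → S0
read 'p': S0 → S0
After 3 symbols: S0.

S0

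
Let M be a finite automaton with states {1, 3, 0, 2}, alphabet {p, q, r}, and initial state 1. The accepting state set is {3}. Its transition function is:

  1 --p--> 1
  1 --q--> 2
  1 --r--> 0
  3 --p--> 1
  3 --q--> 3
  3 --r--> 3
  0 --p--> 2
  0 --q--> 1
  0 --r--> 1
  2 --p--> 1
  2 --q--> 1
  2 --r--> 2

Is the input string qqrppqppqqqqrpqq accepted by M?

No

Trace: 1 -q-> 2 -q-> 1 -r-> 0 -p-> 2 -p-> 1 -q-> 2 -p-> 1 -p-> 1 -q-> 2 -q-> 1 -q-> 2 -q-> 1 -r-> 0 -p-> 2 -q-> 1 -q-> 2
End state 2 is not accepting.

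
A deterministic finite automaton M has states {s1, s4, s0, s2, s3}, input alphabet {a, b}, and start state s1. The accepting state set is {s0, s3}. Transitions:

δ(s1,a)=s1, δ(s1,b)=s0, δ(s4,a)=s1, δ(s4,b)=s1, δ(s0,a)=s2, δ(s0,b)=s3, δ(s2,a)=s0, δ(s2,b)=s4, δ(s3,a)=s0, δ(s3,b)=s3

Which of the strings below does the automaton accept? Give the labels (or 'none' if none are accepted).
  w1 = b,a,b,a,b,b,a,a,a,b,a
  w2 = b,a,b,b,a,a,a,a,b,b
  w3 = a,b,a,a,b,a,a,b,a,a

w1, w2

w1: s1 → s0 → s2 → s4 → s1 → s0 → s3 → s0 → s2 → s0 → s3 → s0  → end s0, accepted
w2: s1 → s0 → s2 → s4 → s1 → s1 → s1 → s1 → s1 → s0 → s3  → end s3, accepted
w3: s1 → s1 → s0 → s2 → s0 → s3 → s0 → s2 → s4 → s1 → s1  → end s1, rejected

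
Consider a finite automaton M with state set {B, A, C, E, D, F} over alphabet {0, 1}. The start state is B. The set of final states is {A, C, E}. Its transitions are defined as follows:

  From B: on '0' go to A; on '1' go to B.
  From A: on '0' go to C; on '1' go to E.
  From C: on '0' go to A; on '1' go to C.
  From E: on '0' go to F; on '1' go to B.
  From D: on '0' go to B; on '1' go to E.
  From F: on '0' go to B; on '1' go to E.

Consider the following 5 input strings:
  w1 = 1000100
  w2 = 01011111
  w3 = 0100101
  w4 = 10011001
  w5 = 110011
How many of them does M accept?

3

w1:
  start at B
  read '1': B → B
  read '0': B → A
  read '0': A → C
  read '0': C → A
  read '1': A → E
  read '0': E → F
  read '0': F → B
  end B, rejected
w2:
  start at B
  read '0': B → A
  read '1': A → E
  read '0': E → F
  read '1': F → E
  read '1': E → B
  read '1': B → B
  read '1': B → B
  read '1': B → B
  end B, rejected
w3:
  start at B
  read '0': B → A
  read '1': A → E
  read '0': E → F
  read '0': F → B
  read '1': B → B
  read '0': B → A
  read '1': A → E
  end E, accepted
w4:
  start at B
  read '1': B → B
  read '0': B → A
  read '0': A → C
  read '1': C → C
  read '1': C → C
  read '0': C → A
  read '0': A → C
  read '1': C → C
  end C, accepted
w5:
  start at B
  read '1': B → B
  read '1': B → B
  read '0': B → A
  read '0': A → C
  read '1': C → C
  read '1': C → C
  end C, accepted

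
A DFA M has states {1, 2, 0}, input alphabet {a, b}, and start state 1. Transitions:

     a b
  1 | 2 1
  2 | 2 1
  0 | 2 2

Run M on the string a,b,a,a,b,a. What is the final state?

start at 1
read 'a': 1 → 2
read 'b': 2 → 1
read 'a': 1 → 2
read 'a': 2 → 2
read 'b': 2 → 1
read 'a': 1 → 2

2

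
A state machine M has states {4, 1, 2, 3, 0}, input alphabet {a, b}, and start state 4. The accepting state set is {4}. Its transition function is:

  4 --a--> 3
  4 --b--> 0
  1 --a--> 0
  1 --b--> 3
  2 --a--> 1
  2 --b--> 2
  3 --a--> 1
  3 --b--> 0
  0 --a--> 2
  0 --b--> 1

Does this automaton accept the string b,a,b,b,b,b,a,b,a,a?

No

4 → 0 → 2 → 2 → 2 → 2 → 2 → 1 → 3 → 1 → 0
End state 0 is not accepting.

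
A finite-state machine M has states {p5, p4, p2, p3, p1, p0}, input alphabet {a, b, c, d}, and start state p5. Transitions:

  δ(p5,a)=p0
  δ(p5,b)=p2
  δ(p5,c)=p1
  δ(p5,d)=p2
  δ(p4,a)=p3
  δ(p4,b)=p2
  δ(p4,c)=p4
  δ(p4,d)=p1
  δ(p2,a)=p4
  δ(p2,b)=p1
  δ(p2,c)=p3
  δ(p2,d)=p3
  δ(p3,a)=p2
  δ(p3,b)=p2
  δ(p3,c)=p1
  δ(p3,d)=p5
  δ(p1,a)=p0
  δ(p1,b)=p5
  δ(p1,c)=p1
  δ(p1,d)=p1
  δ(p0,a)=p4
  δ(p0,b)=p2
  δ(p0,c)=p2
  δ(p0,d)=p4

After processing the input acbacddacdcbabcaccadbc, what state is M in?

p5 → p0 → p2 → p1 → p0 → p2 → p3 → p5 → p0 → p2 → p3 → p1 → p5 → p0 → p2 → p3 → p2 → p3 → p1 → p0 → p4 → p2 → p3

p3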